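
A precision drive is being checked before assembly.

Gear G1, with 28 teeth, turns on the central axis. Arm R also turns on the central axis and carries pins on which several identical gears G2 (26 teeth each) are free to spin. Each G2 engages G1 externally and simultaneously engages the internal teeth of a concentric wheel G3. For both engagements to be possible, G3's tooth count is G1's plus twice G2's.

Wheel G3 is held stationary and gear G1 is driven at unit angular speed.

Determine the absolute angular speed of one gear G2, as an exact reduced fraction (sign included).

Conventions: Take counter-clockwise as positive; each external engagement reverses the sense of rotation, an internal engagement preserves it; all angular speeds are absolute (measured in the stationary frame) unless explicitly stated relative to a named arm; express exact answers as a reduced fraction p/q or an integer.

-7/13

class = planetary set [G3 = 28+2·26 = 80; Willis about the carrier]
ring teeth: 28 + 2·26 = 80
28(ω_sun−ω_arm) = −80(ω_ring−ω_arm),  ω_ring = 0, ω_sun = 1
28(1−ω_arm) = −80(0−ω_arm)  ⇒  108·ω_arm = 28  ⇒  ω_arm = 7/27
sun–planet mesh: 28·(1−7/27) = −26·(ω_p−ω_arm)  ⇒  ω_p−ω_arm = -280/351
ω_p = 7/27 − 280/351 = -7/13
exact speed ratio = -7/13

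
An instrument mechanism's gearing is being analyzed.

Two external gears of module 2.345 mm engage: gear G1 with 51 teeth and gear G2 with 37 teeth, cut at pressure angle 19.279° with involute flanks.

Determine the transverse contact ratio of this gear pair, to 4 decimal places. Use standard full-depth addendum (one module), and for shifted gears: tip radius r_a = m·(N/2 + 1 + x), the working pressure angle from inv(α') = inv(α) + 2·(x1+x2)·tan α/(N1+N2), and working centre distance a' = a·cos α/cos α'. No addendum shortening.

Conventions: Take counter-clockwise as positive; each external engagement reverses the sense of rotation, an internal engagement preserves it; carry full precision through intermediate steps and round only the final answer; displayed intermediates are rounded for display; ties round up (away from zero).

1.7657

recognized (one external pair, fixed centres): single-mesh tooth geometry, m = 2.345, N1 = 51, N2 = 37
base radii: r_b1 = 56.444177, r_b2 = 40.949697
tip radii: r_a1 = 62.142500, r_a2 = 45.727500
no profile shift: α' = α, a' = a
action lengths: √(r_a1²−r_b1²) = 25.995098, √(r_a2²−r_b2²) = 20.350099
base pitch p_b = π·m·cos α = 6.953906
CR = (25.995098 + 20.350099 − 103.180000·sin 19.27900°)/6.953906 = 1.765686
contact ratio ≈ 1.7657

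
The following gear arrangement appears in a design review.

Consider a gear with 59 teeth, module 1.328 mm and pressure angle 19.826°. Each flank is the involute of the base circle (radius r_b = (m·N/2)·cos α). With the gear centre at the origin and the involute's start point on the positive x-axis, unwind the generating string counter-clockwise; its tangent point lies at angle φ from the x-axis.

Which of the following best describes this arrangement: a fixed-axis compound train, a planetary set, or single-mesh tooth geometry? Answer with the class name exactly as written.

topology: single-mesh involute geometry — m = 1.328, N = 59
classification: single-mesh tooth geometry

single-mesh tooth geometry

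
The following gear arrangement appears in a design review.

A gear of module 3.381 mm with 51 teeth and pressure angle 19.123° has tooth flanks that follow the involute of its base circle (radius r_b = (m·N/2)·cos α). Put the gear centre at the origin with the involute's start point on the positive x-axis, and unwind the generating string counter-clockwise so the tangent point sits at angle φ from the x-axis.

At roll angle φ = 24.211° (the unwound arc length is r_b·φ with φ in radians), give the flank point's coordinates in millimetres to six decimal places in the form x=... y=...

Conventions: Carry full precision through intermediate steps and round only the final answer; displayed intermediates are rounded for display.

x=88.408972 y=2.012369

single-mesh involute tooth geometry (51T wheel at module 3.381)
pitch radius r_p = m·N/2 = 3.381·51/2 = 86.215500
base radius r_b = r_p·cos α = 86.215500·cos 19.123° = 81.457912
roll angle φ = 24.211° = 0.42256167 rad
x = r_b·(cos φ + φ·sin φ) = 88.408972
y = r_b·(sin φ − φ·cos φ) = 2.012369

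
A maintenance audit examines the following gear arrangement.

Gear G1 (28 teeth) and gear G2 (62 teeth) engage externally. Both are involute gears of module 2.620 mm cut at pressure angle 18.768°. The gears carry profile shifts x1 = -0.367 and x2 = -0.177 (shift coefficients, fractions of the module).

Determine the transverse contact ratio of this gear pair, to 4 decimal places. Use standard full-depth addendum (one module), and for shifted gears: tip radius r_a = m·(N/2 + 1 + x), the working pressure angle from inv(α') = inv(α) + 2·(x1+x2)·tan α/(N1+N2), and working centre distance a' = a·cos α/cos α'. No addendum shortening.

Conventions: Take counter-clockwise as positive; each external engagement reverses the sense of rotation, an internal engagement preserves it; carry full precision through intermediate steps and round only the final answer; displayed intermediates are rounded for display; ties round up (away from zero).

class = single-mesh tooth geometry [involute pair 28T × 62T, m = 2.620]
base radii: r_b1 = 34.729691, r_b2 = 76.901459
tip radii: r_a1 = 38.338460, r_a2 = 83.376260
inv(α') = inv(18.768°) + 2·(-0.367-0.177)·tan α/(28+62) = 0.00813340  ⇒  α' = 16.43392°
a' = a·cos α / cos α' = 117.9000·cos 18.768°/cos 16.43392° = 116.385904
action lengths: √(r_a1²−r_b1²) = 16.238413, √(r_a2²−r_b2²) = 32.214380
base pitch p_b = π·m·cos α = 7.793325
CR = (16.238413 + 32.214380 − 116.385904·sin 16.43392°)/7.793325 = 1.992235
contact ratio ≈ 1.9922

1.9922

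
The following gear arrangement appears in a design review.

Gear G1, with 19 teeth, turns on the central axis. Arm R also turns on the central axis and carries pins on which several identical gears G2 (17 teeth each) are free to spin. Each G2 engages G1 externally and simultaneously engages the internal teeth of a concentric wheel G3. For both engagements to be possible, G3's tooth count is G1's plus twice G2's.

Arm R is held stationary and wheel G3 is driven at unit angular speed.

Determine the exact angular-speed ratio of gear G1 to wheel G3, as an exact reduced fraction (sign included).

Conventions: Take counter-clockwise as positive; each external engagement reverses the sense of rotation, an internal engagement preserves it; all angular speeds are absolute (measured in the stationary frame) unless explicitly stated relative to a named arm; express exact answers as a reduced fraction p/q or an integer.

-53/19

class = planetary set [G3 = 19+2·17 = 53; Willis about the carrier]
ring teeth: 19 + 2·17 = 53
19(ω_sun−ω_arm) = −53(ω_ring−ω_arm),  ω_arm = 0, ω_ring = 1
ω_sun = 0 − (53/19)(1−0) = -53/19
ω_out/ω_in = -53/19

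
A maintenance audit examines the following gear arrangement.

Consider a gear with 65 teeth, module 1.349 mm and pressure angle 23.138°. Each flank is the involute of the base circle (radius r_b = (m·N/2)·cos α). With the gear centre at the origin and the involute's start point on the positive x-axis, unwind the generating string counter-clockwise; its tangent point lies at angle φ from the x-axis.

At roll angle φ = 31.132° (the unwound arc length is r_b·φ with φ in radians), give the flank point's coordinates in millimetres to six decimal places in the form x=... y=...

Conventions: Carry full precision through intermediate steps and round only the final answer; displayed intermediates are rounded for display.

x=45.835086 y=2.092817

class = single-mesh tooth geometry [base-circle involute, m = 1.349, 65T]
pitch radius r_p = m·N/2 = 1.349·65/2 = 43.842500
base radius r_b = r_p·cos α = 43.842500·cos 23.138° = 40.315857
roll angle φ = 31.132° = 0.54335590 rad
x = r_b·(cos φ + φ·sin φ) = 45.835086
y = r_b·(sin φ − φ·cos φ) = 2.092817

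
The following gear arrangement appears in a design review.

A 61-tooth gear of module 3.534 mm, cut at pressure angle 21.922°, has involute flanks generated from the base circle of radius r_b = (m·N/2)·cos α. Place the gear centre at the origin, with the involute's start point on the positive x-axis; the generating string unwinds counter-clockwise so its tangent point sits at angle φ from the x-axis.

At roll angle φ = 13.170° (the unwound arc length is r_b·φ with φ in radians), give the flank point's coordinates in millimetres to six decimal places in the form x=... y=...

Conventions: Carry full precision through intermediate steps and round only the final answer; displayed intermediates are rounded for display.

x=102.600051 y=0.402664

class = single-mesh tooth geometry [base-circle involute, m = 3.534, 61T]
pitch radius r_p = m·N/2 = 3.534·61/2 = 107.787000
base radius r_b = r_p·cos α = 107.787000·cos 21.922° = 99.993242
roll angle φ = 13.170° = 0.22985986 rad
x = r_b·(cos φ + φ·sin φ) = 102.600051
y = r_b·(sin φ − φ·cos φ) = 0.402664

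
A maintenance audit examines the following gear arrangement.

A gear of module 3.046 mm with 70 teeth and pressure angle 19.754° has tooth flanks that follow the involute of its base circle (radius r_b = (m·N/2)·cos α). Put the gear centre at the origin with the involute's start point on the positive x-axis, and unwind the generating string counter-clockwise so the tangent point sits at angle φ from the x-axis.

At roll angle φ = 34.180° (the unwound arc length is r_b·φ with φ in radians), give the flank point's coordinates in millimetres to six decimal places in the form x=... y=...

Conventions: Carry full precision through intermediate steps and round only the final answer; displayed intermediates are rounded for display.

x=116.632605 y=6.850938

recognized (one wheel, involute flank): single-mesh tooth geometry, m = 3.046, N = 70
pitch radius r_p = m·N/2 = 3.046·70/2 = 106.610000
base radius r_b = r_p·cos α = 106.610000·cos 19.754° = 100.336260
roll angle φ = 34.180° = 0.59655354 rad
x = r_b·(cos φ + φ·sin φ) = 116.632605
y = r_b·(sin φ − φ·cos φ) = 6.850938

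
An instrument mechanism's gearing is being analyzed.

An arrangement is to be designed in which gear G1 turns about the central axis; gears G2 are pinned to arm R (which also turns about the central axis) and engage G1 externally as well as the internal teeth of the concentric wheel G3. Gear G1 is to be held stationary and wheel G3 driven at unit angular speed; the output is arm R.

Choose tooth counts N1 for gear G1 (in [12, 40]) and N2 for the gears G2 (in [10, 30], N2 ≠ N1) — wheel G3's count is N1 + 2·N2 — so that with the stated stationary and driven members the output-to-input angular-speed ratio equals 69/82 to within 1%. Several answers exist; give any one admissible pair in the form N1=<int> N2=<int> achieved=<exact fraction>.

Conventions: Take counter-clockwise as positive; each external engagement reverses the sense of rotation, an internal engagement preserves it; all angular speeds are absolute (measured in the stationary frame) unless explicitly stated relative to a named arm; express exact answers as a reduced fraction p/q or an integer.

N1=13 N2=28 achieved=69/82

topology: planetary set — design target 69/82, arm = carrier (Willis)
Willis with ω_sun = 0: ω_arm/ω_ring = N3/(N1+N3); set equal to 69/82  ⇒  N3/N1 = (69/82)/(1 − 69/82) = 69/13
N3 = N1 + 2·N2  ⇒  N2/N1 = (N3/N1 − 1)/2 = (69/13 − 1)/2 = 28/13
smallest multiple with N1 ≥ 12 and N2 ≥ 10: k = 1  ⇒  N1 = 1·13 = 13, N2 = 1·28 = 28 (N1 ≤ 40, N2 ≤ 30, N2 ≠ N1 ✓), N3 = 13 + 2·28 = 69
check: N3/(N1+N3) with N1 = 13, N3 = 69 gives 69/82; |achieved − target| = 0 ≤ 69/8200 ✓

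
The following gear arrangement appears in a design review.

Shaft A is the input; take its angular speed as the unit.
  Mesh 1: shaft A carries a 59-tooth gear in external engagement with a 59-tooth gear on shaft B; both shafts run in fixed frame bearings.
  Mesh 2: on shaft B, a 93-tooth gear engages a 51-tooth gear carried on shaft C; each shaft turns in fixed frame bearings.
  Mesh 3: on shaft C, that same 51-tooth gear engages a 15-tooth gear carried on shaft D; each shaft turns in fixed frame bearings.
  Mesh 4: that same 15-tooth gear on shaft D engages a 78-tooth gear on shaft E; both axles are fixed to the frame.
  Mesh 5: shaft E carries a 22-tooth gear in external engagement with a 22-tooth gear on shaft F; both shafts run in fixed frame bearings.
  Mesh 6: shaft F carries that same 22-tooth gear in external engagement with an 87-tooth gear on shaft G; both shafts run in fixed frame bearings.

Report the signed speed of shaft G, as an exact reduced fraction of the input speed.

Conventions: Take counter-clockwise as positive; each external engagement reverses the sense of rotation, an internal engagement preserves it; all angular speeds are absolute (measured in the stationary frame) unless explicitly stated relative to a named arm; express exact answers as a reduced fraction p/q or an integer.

341/1131

6-mesh fixed-axis compound train (all bearings frame-fixed)
mesh 1 [59T→59T]: |ω|/ω_in = 1×59/59 = 1, sense flips to −
mesh 2 [93T→51T]: |ω|/ω_in = 1×93/51 = 31/17, sense flips to +
mesh 3 [51T→15T]: |ω|/ω_in = (31/17)×51/15 = 31/5, sense flips to −
mesh 4 [15T→78T]: |ω|/ω_in = (31/5)×15/78 = 31/26, sense flips to +
mesh 5 [22T→22T]: |ω|/ω_in = (31/26)×22/22 = 31/26, sense flips to −
mesh 6 [22T→87T]: |ω|/ω_in = (31/26)×22/87 = 341/1131, sense flips to +
signed output speed (× input speed) = 341/1131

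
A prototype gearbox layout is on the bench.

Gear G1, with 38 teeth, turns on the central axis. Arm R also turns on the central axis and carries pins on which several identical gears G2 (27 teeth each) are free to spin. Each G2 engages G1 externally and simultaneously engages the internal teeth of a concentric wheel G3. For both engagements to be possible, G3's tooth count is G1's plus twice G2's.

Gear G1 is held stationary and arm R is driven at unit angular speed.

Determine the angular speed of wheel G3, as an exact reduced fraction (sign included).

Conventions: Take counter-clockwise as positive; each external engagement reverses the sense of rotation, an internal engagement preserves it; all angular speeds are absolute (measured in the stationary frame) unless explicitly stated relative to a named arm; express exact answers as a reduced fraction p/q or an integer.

planetary set (38T centre, 27T on arm, 92T internal) — Willis relation
ring teeth: 38 + 2·27 = 92
38(ω_sun−ω_arm) = −92(ω_ring−ω_arm),  ω_sun = 0, ω_arm = 1
ω_ring = 1 − (38/92)(0−1) = 65/46
exact speed ratio = 65/46

65/46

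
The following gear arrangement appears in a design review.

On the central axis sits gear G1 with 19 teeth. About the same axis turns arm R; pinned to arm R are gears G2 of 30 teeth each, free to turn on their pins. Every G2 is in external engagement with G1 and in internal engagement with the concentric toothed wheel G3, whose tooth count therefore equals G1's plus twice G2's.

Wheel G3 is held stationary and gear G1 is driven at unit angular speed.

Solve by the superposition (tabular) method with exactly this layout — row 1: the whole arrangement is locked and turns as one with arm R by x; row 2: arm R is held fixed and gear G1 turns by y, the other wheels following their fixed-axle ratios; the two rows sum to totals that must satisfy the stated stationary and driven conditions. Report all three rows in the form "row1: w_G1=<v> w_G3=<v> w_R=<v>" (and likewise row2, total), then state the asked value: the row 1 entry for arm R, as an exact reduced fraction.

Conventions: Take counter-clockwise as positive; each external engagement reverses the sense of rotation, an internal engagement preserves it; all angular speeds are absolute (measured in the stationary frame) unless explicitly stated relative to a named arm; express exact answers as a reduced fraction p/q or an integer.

row1: w_G1=19/98 w_G3=19/98 w_R=19/98
row2: w_G1=79/98 w_G3=-19/98 w_R=0
total: w_G1=1 w_G3=0 w_R=19/98
asked value: 19/98

recognized (axles ride arm R): planetary set, 19/30/79 teeth
row 1 (train locked, turned with arm): all members turn x
row 2: sun turns y, ring = −(19/79)·y, arm 0
boundary: total ω_ring = x − (19/79)·y = 0 and total ω_sun = x + y = 1  ⇒  y = 79/98, x = 19/98
row 2 ring = −(19/79)·79/98 = -19/98
totals (row 1 + row 2): sun 19/98 + 79/98 = 1, ring 19/98 + (-19/98) = 0, arm 19/98 + 0 = 19/98
asked cell (row1, arm) = 19/98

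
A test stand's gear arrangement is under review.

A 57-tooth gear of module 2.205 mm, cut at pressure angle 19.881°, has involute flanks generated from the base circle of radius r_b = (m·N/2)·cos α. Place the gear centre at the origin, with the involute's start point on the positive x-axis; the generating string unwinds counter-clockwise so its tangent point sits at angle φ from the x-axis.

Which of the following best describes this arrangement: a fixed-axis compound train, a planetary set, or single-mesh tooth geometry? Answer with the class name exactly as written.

single-mesh tooth geometry

class = single-mesh tooth geometry [base-circle involute, m = 2.205, 57T]
classification: single-mesh tooth geometry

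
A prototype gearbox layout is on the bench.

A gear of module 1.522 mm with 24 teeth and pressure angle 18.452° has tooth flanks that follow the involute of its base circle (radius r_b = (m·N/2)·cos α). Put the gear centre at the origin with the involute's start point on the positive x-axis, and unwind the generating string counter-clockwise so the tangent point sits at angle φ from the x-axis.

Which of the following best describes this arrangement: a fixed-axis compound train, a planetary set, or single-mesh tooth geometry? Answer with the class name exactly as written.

class = single-mesh tooth geometry [base-circle involute, m = 1.522, 24T]
classification: single-mesh tooth geometry

single-mesh tooth geometry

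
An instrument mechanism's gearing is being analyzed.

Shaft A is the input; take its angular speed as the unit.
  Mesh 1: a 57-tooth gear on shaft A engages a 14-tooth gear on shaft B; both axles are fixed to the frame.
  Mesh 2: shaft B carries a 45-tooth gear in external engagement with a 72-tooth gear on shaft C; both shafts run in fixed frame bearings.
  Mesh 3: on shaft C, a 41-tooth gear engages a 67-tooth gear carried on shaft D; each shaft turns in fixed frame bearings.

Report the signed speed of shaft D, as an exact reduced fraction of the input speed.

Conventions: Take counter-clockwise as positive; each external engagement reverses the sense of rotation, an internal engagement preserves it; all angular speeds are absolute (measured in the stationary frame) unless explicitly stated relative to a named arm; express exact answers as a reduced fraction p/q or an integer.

3-mesh fixed-axis compound train (all bearings frame-fixed)
mesh 1 [57T→14T]: |ω|/ω_in = 1×57/14 = 57/14, sense flips to −
mesh 2 [45T→72T]: |ω|/ω_in = (57/14)×45/72 = 285/112, sense flips to +
mesh 3 [41T→67T]: |ω|/ω_in = (285/112)×41/67 = 11685/7504, sense flips to −
signed output speed (× input speed) = -11685/7504

-11685/7504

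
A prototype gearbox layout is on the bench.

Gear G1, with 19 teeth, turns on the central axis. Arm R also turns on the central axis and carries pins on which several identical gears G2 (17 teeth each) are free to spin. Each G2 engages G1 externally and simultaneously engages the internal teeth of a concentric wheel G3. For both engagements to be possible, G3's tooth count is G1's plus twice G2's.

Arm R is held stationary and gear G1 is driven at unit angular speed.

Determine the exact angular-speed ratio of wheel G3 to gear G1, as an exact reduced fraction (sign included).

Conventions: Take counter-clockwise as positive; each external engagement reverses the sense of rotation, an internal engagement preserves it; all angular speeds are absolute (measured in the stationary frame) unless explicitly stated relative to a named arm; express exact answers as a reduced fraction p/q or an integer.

-19/53

class = planetary set [G3 = 19+2·17 = 53; Willis about the carrier]
ring teeth: 19 + 2·17 = 53
19(ω_sun−ω_arm) = −53(ω_ring−ω_arm),  ω_arm = 0, ω_sun = 1
ω_ring = 0 − (19/53)(1−0) = -19/53
ω_out/ω_in = -19/53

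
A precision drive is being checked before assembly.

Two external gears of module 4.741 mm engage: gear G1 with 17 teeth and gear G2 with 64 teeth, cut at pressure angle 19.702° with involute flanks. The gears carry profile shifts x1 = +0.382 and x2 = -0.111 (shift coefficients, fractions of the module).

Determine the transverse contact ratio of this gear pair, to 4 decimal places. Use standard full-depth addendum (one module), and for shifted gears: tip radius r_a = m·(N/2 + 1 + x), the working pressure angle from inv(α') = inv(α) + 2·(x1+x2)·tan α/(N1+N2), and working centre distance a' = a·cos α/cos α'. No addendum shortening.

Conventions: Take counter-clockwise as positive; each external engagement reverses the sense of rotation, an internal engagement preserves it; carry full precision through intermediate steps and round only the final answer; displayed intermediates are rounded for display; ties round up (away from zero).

1.5459

recognized (one external pair, fixed centres): single-mesh tooth geometry, m = 4.741, N1 = 17, N2 = 64
base radii: r_b1 = 37.939377, r_b2 = 142.830594
tip radii: r_a1 = 46.850562, r_a2 = 155.926749
inv(α') = inv(19.702°) + 2·(+0.382-0.111)·tan α/(17+64) = 0.01662257  ⇒  α' = 20.71492°
a' = a·cos α / cos α' = 192.0105·cos 19.702°/cos 20.71492° = 193.264118
action lengths: √(r_a1²−r_b1²) = 27.487795, √(r_a2²−r_b2²) = 62.550559
base pitch p_b = π·m·cos α = 14.022361
CR = (27.487795 + 62.550559 − 193.264118·sin 20.71492°)/14.022361 = 1.545908
contact ratio ≈ 1.5459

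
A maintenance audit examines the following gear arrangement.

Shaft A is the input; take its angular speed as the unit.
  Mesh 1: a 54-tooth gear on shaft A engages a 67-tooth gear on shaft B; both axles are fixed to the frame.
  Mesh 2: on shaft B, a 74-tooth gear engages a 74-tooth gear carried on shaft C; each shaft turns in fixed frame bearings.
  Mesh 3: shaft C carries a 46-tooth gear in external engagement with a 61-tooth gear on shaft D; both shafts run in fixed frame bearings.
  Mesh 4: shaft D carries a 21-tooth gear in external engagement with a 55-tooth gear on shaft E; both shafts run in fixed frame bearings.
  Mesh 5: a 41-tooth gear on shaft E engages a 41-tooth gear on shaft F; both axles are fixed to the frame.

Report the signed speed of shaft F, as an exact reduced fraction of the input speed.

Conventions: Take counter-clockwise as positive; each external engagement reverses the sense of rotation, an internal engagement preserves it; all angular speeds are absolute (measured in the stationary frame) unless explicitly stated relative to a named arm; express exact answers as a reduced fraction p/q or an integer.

-52164/224785

5-mesh fixed-axis compound train (all bearings frame-fixed)
mesh 1 [54T→67T]: |ω|/ω_in = 1×54/67 = 54/67, sense flips to −
mesh 2 [74T→74T]: |ω|/ω_in = (54/67)×74/74 = 54/67, sense flips to +
mesh 3 [46T→61T]: |ω|/ω_in = (54/67)×46/61 = 2484/4087, sense flips to −
mesh 4 [21T→55T]: |ω|/ω_in = (2484/4087)×21/55 = 52164/224785, sense flips to +
mesh 5 [41T→41T]: |ω|/ω_in = (52164/224785)×41/41 = 52164/224785, sense flips to −
signed output speed (× input speed) = -52164/224785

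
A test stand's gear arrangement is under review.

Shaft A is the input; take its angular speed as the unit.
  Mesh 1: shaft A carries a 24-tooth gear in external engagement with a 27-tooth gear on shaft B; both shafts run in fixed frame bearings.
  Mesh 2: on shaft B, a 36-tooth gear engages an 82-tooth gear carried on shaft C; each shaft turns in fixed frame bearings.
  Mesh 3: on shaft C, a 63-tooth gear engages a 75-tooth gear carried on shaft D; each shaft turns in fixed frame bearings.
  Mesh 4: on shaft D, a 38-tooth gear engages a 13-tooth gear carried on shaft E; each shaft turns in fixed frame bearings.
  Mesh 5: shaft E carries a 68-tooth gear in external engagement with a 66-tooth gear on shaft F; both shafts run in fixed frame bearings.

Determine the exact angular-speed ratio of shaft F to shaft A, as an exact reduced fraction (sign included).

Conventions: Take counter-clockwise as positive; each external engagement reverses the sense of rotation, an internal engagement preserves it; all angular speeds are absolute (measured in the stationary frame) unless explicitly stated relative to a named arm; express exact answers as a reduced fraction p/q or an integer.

class = fixed-axis compound train [5 meshes; 5 ratios multiply, 5 sense flips]
mesh 1 [24T→27T]: running ratio 8/9, sense −
mesh 2 [36T→82T]: running ratio 16/41, sense +
mesh 3 [63T→75T]: running ratio 336/1025, sense −
mesh 4 [38T→13T]: running ratio 12768/13325, sense +
mesh 5 [68T→66T]: running ratio 144704/146575, sense −
ω_out/ω_in = -144704/146575

-144704/146575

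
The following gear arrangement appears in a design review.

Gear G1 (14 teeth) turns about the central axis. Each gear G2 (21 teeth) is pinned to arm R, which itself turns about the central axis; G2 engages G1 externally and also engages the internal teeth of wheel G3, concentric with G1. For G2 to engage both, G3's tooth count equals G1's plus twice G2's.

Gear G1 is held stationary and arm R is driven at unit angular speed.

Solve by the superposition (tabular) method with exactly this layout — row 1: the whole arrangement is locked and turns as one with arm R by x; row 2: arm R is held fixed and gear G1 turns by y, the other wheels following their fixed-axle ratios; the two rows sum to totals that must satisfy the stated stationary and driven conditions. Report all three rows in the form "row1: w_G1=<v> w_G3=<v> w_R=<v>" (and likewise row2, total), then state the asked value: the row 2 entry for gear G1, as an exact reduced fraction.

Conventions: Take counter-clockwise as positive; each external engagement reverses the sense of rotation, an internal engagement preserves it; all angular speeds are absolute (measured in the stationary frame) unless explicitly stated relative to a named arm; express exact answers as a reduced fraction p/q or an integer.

row1: w_G1=1 w_G3=1 w_R=1
row2: w_G1=-1 w_G3=1/4 w_R=0
total: w_G1=0 w_G3=5/4 w_R=1
asked value: -1

recognized (axles ride arm R): planetary set, 14/21/56 teeth
row 1 (train locked, turned with arm): all members turn x
row 2: sun turns y, ring = −(14/56)·y, arm 0
boundary: total ω_sun = x + y = 0 and total ω_arm = x = 1  ⇒  y = -1, x = 1
row 2 ring = −(14/56)·(-1) = 1/4
totals (row 1 + row 2): sun 1 + (-1) = 0, ring 1 + 1/4 = 5/4, arm 1 + 0 = 1
asked cell (row2, sun) = -1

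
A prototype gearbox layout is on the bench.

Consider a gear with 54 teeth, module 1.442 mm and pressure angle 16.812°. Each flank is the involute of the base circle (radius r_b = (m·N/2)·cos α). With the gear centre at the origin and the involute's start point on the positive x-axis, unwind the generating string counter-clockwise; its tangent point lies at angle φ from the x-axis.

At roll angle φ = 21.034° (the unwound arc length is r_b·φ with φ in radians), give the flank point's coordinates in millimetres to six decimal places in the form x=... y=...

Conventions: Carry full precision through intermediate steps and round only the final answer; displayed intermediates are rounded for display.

class = single-mesh tooth geometry [base-circle involute, m = 1.442, 54T]
pitch radius r_p = m·N/2 = 1.442·54/2 = 38.934000
base radius r_b = r_p·cos α = 38.934000·cos 16.812° = 37.269920
roll angle φ = 21.034° = 0.36711255 rad
x = r_b·(cos φ + φ·sin φ) = 39.697396
y = r_b·(sin φ − φ·cos φ) = 0.606416

x=39.697396 y=0.606416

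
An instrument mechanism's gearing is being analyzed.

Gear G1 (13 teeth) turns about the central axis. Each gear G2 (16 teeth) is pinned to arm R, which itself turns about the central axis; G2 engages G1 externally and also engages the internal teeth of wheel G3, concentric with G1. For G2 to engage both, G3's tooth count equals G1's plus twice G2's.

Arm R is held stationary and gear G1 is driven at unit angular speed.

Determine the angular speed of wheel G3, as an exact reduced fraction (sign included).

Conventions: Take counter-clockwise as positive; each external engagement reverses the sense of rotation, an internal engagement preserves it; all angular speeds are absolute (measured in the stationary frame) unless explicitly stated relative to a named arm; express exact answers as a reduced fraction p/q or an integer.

-13/45

planetary set (13T centre, 16T on arm, 45T internal) — Willis relation
ring teeth: 13 + 2·16 = 45
13(ω_sun−ω_arm) = −45(ω_ring−ω_arm),  ω_arm = 0, ω_sun = 1
ω_ring = 0 − (13/45)(1−0) = -13/45
exact speed ratio = -13/45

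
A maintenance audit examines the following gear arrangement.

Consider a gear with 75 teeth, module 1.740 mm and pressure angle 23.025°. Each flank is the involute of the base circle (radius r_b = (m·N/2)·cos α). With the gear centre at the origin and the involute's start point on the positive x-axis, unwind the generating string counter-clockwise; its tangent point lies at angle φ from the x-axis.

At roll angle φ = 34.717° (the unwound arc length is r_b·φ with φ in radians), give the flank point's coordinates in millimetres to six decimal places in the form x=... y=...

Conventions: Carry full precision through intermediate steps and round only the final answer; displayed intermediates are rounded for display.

single-mesh involute tooth geometry (75T wheel at module 1.740)
pitch radius r_p = m·N/2 = 1.740·75/2 = 65.250000
base radius r_b = r_p·cos α = 65.250000·cos 23.025° = 60.051812
roll angle φ = 34.717° = 0.60592596 rad
x = r_b·(cos φ + φ·sin φ) = 70.084315
y = r_b·(sin φ − φ·cos φ) = 4.291746

x=70.084315 y=4.291746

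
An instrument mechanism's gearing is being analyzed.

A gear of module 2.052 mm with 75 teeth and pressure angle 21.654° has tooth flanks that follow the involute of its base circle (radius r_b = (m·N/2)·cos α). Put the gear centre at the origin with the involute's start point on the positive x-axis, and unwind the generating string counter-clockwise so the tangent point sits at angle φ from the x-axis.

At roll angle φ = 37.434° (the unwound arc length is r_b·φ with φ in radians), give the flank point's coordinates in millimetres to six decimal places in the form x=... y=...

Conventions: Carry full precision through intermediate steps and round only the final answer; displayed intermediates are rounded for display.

topology: single-mesh involute geometry — m = 2.052, N = 75
pitch radius r_p = m·N/2 = 2.052·75/2 = 76.950000
base radius r_b = r_p·cos α = 76.950000·cos 21.654° = 71.519571
roll angle φ = 37.434° = 0.65334655 rad
x = r_b·(cos φ + φ·sin φ) = 85.193319
y = r_b·(sin φ − φ·cos φ) = 6.369152

x=85.193319 y=6.369152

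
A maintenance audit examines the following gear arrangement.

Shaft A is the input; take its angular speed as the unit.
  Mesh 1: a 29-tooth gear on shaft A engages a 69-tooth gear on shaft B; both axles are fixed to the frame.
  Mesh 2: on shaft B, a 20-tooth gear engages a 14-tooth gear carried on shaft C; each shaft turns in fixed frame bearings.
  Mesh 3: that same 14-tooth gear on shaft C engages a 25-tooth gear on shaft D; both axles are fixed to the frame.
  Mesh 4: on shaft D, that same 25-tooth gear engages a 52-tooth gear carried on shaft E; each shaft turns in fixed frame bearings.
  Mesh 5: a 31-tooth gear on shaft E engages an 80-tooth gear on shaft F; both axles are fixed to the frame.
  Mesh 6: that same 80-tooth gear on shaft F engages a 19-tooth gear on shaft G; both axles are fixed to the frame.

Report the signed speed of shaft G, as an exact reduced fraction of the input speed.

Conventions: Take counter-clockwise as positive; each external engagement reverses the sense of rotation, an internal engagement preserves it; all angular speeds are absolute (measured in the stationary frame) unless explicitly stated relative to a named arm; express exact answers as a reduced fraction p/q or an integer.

4495/17043

6-mesh fixed-axis compound train (all bearings frame-fixed)
mesh 1 [29T→69T]: |ω|/ω_in = 1×29/69 = 29/69, sense flips to −
mesh 2 [20T→14T]: |ω|/ω_in = (29/69)×20/14 = 290/483, sense flips to +
mesh 3 [14T→25T]: |ω|/ω_in = (290/483)×14/25 = 116/345, sense flips to −
mesh 4 [25T→52T]: |ω|/ω_in = (116/345)×25/52 = 145/897, sense flips to +
mesh 5 [31T→80T]: |ω|/ω_in = (145/897)×31/80 = 899/14352, sense flips to −
mesh 6 [80T→19T]: |ω|/ω_in = (899/14352)×80/19 = 4495/17043, sense flips to +
signed output speed (× input speed) = 4495/17043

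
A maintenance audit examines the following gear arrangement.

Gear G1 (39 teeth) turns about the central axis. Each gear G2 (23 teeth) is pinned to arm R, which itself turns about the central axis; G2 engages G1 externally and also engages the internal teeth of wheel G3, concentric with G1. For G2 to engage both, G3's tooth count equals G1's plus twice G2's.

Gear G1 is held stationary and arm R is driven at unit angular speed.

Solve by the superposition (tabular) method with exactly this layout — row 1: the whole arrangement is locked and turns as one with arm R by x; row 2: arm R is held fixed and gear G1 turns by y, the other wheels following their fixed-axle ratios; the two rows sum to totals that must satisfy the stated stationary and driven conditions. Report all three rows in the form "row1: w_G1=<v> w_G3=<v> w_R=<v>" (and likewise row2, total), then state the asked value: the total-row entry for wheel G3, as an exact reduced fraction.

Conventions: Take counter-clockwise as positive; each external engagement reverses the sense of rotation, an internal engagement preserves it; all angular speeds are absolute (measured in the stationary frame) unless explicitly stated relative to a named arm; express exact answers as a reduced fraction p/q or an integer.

recognized (axles ride arm R): planetary set, 39/23/85 teeth
row 1: whole set turns with the arm by x
row 2 — arm fixed, fixed-axis ratios: sun y, ring −(39/85)·y, arm 0
boundary: total ω_sun = x + y = 0 and total ω_arm = x = 1  ⇒  y = -1, x = 1
row 2 ring = −(39/85)·(-1) = 39/85
totals (row 1 + row 2): sun 1 + (-1) = 0, ring 1 + 39/85 = 124/85, arm 1 + 0 = 1
asked cell (total, ring) = 124/85

row1: w_G1=1 w_G3=1 w_R=1
row2: w_G1=-1 w_G3=39/85 w_R=0
total: w_G1=0 w_G3=124/85 w_R=1
asked value: 124/85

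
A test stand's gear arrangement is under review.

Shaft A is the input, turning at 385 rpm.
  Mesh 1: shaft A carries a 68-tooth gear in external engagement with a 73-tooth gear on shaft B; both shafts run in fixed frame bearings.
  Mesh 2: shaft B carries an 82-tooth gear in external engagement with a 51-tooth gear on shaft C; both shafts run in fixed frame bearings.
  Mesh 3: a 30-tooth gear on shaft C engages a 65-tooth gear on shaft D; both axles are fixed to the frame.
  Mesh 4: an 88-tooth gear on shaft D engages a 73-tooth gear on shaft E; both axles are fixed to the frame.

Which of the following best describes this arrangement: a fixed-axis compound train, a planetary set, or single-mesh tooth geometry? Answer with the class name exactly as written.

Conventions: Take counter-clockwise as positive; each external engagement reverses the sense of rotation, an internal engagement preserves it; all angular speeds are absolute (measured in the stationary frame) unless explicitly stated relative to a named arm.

topology: fixed-axis compound train — 4 meshes, A→E
classification: fixed-axis compound train

fixed-axis compound train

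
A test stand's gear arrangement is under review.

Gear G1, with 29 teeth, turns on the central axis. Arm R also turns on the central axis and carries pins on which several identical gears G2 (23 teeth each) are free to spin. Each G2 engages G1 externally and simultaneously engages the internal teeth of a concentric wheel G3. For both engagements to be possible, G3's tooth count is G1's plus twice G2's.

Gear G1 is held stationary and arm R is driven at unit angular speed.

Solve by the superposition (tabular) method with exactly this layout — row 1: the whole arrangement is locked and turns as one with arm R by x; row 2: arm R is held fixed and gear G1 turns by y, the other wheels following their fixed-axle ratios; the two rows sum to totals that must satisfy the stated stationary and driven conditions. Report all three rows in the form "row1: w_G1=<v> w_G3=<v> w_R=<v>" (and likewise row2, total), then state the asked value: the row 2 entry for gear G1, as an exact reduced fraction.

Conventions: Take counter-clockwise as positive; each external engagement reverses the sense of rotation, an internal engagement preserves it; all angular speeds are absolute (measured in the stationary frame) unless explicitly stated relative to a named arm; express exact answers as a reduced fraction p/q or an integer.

row1: w_G1=1 w_G3=1 w_R=1
row2: w_G1=-1 w_G3=29/75 w_R=0
total: w_G1=0 w_G3=104/75 w_R=1
asked value: -1

topology: planetary set — G1 29T / G2 23T / G3 75T, arm = carrier (Willis)
superposition row 1 [locked train]: every member turns x
superposition row 2 [arm held]: sun y, ring −(29/75)·y, arm 0
boundary: total ω_sun = x + y = 0 and total ω_arm = x = 1  ⇒  y = -1, x = 1
row 2 ring = −(29/75)·(-1) = 29/75
totals (row 1 + row 2): sun 1 + (-1) = 0, ring 1 + 29/75 = 104/75, arm 1 + 0 = 1
asked cell (row2, sun) = -1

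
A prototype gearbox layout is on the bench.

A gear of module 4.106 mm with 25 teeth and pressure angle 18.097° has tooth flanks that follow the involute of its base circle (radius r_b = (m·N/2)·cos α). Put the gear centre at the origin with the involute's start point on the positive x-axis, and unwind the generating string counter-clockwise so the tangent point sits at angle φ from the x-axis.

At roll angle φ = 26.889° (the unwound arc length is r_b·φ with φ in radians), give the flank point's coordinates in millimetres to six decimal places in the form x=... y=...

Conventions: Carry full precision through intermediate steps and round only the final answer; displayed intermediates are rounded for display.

single-mesh involute tooth geometry (25T wheel at module 4.106)
pitch radius r_p = m·N/2 = 4.106·25/2 = 51.325000
base radius r_b = r_p·cos α = 51.325000·cos 18.097° = 48.786055
roll angle φ = 26.889° = 0.46930158 rad
x = r_b·(cos φ + φ·sin φ) = 53.866261
y = r_b·(sin φ − φ·cos φ) = 1.644126

x=53.866261 y=1.644126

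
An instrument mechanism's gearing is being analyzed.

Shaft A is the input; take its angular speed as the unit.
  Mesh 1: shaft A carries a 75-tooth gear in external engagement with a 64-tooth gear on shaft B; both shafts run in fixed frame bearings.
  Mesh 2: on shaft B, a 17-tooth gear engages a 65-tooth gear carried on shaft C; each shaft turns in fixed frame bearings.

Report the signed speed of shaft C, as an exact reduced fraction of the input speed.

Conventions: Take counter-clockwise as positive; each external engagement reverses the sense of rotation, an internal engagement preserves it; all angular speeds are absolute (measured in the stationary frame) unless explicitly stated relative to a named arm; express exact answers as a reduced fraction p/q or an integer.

2-mesh fixed-axis compound train (all bearings frame-fixed)
mesh 1 [75T→64T]: |ω|/ω_in = 1×75/64 = 75/64, sense flips to −
mesh 2 [17T→65T]: |ω|/ω_in = (75/64)×17/65 = 255/832, sense flips to +
signed output speed (× input speed) = 255/832

255/832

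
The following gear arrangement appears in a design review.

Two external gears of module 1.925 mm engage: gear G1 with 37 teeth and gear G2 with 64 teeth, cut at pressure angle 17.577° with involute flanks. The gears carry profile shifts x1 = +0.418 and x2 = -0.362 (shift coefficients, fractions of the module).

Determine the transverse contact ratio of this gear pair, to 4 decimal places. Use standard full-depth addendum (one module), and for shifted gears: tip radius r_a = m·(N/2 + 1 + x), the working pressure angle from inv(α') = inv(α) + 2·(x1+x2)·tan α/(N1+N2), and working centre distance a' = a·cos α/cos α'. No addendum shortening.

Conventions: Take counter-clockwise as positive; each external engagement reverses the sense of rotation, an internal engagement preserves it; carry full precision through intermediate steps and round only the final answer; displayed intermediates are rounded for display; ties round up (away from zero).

1.8117

topology: single-mesh involute geometry — m = 1.925, 37T/64T pair
base radii: r_b1 = 33.949823, r_b2 = 58.724017
tip radii: r_a1 = 38.342150, r_a2 = 62.828150
inv(α') = inv(17.577°) + 2·(+0.418-0.362)·tan α/(37+64) = 0.01035168  ⇒  α' = 17.77518°
a' = a·cos α / cos α' = 97.2125·cos 17.577°/cos 17.77518° = 97.319714
action lengths: √(r_a1²−r_b1²) = 17.819372, √(r_a2²−r_b2²) = 22.335313
base pitch p_b = π·m·cos α = 5.765217
CR = (17.819372 + 22.335313 − 97.319714·sin 17.77518°)/5.765217 = 1.811667
contact ratio ≈ 1.8117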